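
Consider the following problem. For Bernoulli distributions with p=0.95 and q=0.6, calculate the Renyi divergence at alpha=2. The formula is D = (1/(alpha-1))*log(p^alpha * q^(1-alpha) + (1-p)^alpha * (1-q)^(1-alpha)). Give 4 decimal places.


Renyi divergence of order alpha between Bernoulli distributions:
D = (1/(alpha-1))*log(p^alpha * q^(1-alpha) + (1-p)^alpha * (1-q)^(1-alpha)).
alpha = 2, p = 0.95, q = 0.6.
p^alpha * q^(1-alpha) = 0.95^2 * 0.6^-1 = 1.504167.
(1-p)^alpha * (1-q)^(1-alpha) = 0.05^2 * 0.4^-1 = 0.00625.
sum = 1.504167 + 0.00625 = 1.510417.
D = (1/1)*log(1.510417) = 0.4124

0.4124


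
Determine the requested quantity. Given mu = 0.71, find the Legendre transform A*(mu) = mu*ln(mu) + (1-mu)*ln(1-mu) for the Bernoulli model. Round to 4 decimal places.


Legendre transform for Bernoulli:
A*(mu) = mu*log(mu) + (1-mu)*log(1-mu).
mu = 0.71, 1-mu = 0.29.
mu*log(mu) = 0.71*log(0.71) = -0.243168.
(1-mu)*log(1-mu) = 0.29*log(0.29) = -0.358984.
A* = -0.243168 + -0.358984 = -0.6022

-0.6022


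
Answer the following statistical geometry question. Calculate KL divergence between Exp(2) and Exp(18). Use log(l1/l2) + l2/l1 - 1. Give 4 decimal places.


KL divergence for exponential family:
KL = log(l1/l2) + l2/l1 - 1.
log(2/18) = -2.197225.
18/2 = 9.0.
KL = -2.197225 + 9.0 - 1 = 5.8028

5.8028


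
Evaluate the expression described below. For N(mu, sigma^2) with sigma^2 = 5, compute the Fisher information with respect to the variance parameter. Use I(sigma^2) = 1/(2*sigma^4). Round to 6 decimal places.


Fisher information for variance: I(sigma^2) = 1/(2*sigma^4).
sigma^2 = 5, so sigma^4 = 25.
I = 1/(2*25) = 1/50 = 0.020000

0.020000


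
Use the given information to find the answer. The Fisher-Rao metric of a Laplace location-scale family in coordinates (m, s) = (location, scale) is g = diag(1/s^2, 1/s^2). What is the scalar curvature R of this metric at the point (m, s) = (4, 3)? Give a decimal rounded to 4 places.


The metric has the form g = (A dm^2 + B ds^2)/s^2 with A = 1, B = 1.
Substitute u = sqrt(A/B)*m: g = B*(du^2 + ds^2)/s^2, i.e. B times the
Poincare upper half-plane metric, which has constant Gaussian curvature -1.
Scaling a 2D metric by a constant c divides the Gaussian curvature by c,
so K = -1/B = -1/(1) = -1.0000 everywhere (the point (m, s) = (4, 3) is irrelevant:
the curvature is constant).
Scalar curvature in dimension 2: R = 2K = -2/(1) = -2.0000.

-2.0000


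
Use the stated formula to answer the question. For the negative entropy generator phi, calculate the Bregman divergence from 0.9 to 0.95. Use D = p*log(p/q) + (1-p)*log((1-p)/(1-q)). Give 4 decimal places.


Bregman divergence with negative entropy generator:
D = p*log(p/q) + (1-p)*log((1-p)/(1-q)).
p = 0.9, q = 0.95.
p*log(p/q) = 0.9*log(0.9/0.95) = -0.04866.
(1-p)*log((1-p)/(1-q)) = 0.1*log(0.1/0.05) = 0.069315.
D = -0.04866 + 0.069315 = 0.0207

0.0207


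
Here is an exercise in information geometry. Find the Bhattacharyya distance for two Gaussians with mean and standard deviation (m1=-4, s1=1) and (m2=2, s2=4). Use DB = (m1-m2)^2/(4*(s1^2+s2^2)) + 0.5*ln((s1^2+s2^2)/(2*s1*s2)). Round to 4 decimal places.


Bhattacharyya distance between two Gaussians:
DB = (m1-m2)^2/(4*(s1^2+s2^2)) + (1/2)*ln((s1^2+s2^2)/(2*s1*s2)).
(m1-m2)^2 = (-6)^2 = 36.
s1^2+s2^2 = 1 + 16 = 17.
term1 = 36/68 = 0.529412.
term2 = 0.5*ln(17/8.0) = 0.376886.
DB = 0.529412 + 0.376886 = 0.9063

0.9063


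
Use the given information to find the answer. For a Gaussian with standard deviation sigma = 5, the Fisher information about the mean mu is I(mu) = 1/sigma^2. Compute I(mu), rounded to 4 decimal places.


The Fisher information for the mean of a normal distribution is I(mu) = 1/sigma^2.
sigma = 5, so sigma^2 = 25.
I(mu) = 1/25 = 0.0400

0.0400


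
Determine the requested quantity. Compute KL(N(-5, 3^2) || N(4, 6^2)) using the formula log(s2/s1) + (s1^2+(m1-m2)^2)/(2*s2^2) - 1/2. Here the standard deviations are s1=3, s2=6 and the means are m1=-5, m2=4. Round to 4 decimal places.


KL divergence between normal distributions:
KL = log(s2/s1) + (s1^2 + (m1-m2)^2)/(2*s2^2) - 1/2.
log(6/3) = 0.693147.
(3^2 + (-5-4)^2)/(2*6^2) = (9 + 81)/72 = 1.25.
KL = 0.693147 + 1.25 - 0.5 = 1.4431

1.4431


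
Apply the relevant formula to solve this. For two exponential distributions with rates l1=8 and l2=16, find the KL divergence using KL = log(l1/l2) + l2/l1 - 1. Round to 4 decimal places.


KL divergence for exponential family:
KL = log(l1/l2) + l2/l1 - 1.
log(8/16) = -0.693147.
16/8 = 2.0.
KL = -0.693147 + 2.0 - 1 = 0.3069

0.3069


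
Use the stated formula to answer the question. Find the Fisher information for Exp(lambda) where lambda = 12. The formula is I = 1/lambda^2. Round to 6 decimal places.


Fisher information for exponential: I(lambda) = 1/lambda^2.
lambda = 12, lambda^2 = 144.
I = 1/144 = 0.006944

0.006944


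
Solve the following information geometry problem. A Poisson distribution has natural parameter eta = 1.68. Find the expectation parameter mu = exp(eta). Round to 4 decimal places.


Expectation parameter for Poisson exponential family:
mu = exp(eta).
eta = 1.68.
mu = exp(1.68) = 5.3656

5.3656


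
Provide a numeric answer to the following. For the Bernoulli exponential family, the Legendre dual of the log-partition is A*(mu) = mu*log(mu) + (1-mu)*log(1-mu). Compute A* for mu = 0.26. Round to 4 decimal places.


Legendre transform for Bernoulli:
A*(mu) = mu*log(mu) + (1-mu)*log(1-mu).
mu = 0.26, 1-mu = 0.74.
mu*log(mu) = 0.26*log(0.26) = -0.350239.
(1-mu)*log(1-mu) = 0.74*log(0.74) = -0.222818.
A* = -0.350239 + -0.222818 = -0.5731

-0.5731


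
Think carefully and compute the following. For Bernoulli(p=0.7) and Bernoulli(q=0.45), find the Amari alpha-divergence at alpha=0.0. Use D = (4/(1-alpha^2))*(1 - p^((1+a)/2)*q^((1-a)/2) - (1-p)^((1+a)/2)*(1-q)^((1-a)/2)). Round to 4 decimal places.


Amari alpha-divergence:
D = (4/(1-alpha^2))*(1 - p^((1+a)/2)*q^((1-a)/2) - (1-p)^((1+a)/2)*(1-q)^((1-a)/2)).
alpha = 0.0, p = 0.7, q = 0.45.
e1 = (1+alpha)/2 = 0.5, e2 = (1-alpha)/2 = 0.5.
t1 = p^e1 * q^e2 = 0.7^0.5 * 0.45^0.5 = 0.561249.
t2 = (1-p)^e1 * (1-q)^e2 = 0.3^0.5 * 0.55^0.5 = 0.406202.
4/(1-alpha^2) = 4.0.
D = 4.0*(1 - 0.561249 - 0.406202) = 0.1302

0.1302


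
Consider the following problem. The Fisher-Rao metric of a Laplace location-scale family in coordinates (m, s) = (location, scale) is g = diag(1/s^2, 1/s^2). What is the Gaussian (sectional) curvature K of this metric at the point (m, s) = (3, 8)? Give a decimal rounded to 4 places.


The metric has the form g = (A dm^2 + B ds^2)/s^2 with A = 1, B = 1.
Substitute u = sqrt(A/B)*m: g = B*(du^2 + ds^2)/s^2, i.e. B times the
Poincare upper half-plane metric, which has constant Gaussian curvature -1.
Scaling a 2D metric by a constant c divides the Gaussian curvature by c,
so K = -1/B = -1/(1) = -1.0000 everywhere (the point (m, s) = (3, 8) is irrelevant:
the curvature is constant).
The requested Gaussian curvature is K = -1.0000.

-1.0000


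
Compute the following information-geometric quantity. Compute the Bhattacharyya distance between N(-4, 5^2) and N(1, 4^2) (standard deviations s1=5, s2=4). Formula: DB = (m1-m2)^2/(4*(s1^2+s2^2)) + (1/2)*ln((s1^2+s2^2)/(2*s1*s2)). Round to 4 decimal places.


Bhattacharyya distance between two Gaussians:
DB = (m1-m2)^2/(4*(s1^2+s2^2)) + (1/2)*ln((s1^2+s2^2)/(2*s1*s2)).
(m1-m2)^2 = (-5)^2 = 25.
s1^2+s2^2 = 25 + 16 = 41.
term1 = 25/164 = 0.152439.
term2 = 0.5*ln(41/40.0) = 0.012346.
DB = 0.152439 + 0.012346 = 0.1648

0.1648


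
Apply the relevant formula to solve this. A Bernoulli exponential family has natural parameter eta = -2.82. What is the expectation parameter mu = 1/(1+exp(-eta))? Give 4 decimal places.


Dual coordinate (expectation parameter) for Bernoulli:
mu = 1/(1+exp(-eta)).
eta = -2.82.
exp(-eta) = exp(2.82) = 16.776851.
mu = 1/(1+16.776851) = 0.0563

0.0563


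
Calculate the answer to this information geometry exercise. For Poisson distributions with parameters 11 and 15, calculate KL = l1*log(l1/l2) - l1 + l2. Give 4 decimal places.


KL divergence for Poisson:
KL = l1*log(l1/l2) - l1 + l2.
l1 = 11, l2 = 15.
log(11/15) = -0.310155.
l1*log(l1/l2) = 11 * -0.310155 = -3.411704.
KL = -3.411704 - 11 + 15 = 0.5883

0.5883


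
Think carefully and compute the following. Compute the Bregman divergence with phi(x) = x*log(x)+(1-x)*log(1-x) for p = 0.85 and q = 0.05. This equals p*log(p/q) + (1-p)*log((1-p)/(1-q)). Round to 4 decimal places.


Bregman divergence with negative entropy generator:
D = p*log(p/q) + (1-p)*log((1-p)/(1-q)).
p = 0.85, q = 0.05.
p*log(p/q) = 0.85*log(0.85/0.05) = 2.408231.
(1-p)*log((1-p)/(1-q)) = 0.15*log(0.15/0.95) = -0.276874.
D = 2.408231 + -0.276874 = 2.1314

2.1314


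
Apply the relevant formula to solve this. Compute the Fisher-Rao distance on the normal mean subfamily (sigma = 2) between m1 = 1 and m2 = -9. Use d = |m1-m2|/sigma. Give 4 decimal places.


On the fixed-variance normal subfamily, geodesic distance = |m1-m2|/sigma.
|1 - -9| = 10.
sigma = 2.
d = 10/2 = 5.0000

5.0000


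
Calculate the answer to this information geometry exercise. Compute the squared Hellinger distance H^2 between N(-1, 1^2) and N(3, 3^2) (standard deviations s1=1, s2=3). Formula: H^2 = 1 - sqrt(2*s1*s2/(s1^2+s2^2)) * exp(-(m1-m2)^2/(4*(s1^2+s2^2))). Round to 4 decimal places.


Squared Hellinger distance for Gaussians:
H^2 = 1 - sqrt(2*s1*s2/(s1^2+s2^2)) * exp(-(m1-m2)^2/(4*(s1^2+s2^2))).
s1^2 = 1, s2^2 = 9, s1^2+s2^2 = 10.
sqrt(2*1*3/(10)) = 0.774597.
(m1-m2)^2 = (-4)^2 = 16.
exp(-16/(4*10)) = exp(-0.4) = 0.67032.
H^2 = 1 - 0.774597*0.67032 = 0.4808

0.4808


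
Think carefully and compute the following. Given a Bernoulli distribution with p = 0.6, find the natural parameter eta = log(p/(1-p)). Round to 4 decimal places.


Natural parameter for Bernoulli: eta = log(p/(1-p)).
p = 0.6, 1-p = 0.4.
p/(1-p) = 1.5.
eta = log(1.5) = 0.4055

0.4055


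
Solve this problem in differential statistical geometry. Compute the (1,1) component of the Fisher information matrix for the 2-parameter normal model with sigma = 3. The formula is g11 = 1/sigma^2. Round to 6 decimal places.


For the 2-parameter normal family, the Fisher metric has:
  g11 = 1/sigma^2, g22 = 2/sigma^2.
sigma = 3, sigma^2 = 9.
g11 = 0.111111

0.111111


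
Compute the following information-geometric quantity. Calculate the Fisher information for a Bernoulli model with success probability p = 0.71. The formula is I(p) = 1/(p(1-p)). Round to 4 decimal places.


For Bernoulli(p), Fisher information is I(p) = 1/(p*(1-p)).
p = 0.71, 1-p = 0.29.
p*(1-p) = 0.2059.
I(p) = 1/0.2059 = 4.8567

4.8567


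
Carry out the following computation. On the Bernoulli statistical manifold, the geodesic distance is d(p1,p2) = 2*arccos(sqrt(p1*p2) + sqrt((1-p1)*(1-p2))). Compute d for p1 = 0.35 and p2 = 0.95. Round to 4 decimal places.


Geodesic distance on Bernoulli manifold:
d(p1,p2) = 2*arccos(sqrt(p1*p2) + sqrt((1-p1)*(1-p2))).
sqrt(p1*p2) = sqrt(0.35*0.95) = 0.576628.
sqrt((1-p1)*(1-p2)) = sqrt(0.65*0.05) = 0.180278.
arg = 0.576628 + 0.180278 = 0.756906.
d = 2*arccos(0.756906) = 1.4245

1.4245


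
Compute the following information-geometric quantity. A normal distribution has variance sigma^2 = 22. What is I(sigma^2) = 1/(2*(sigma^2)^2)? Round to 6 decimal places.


Fisher information for variance: I(sigma^2) = 1/(2*sigma^4).
sigma^2 = 22, so sigma^4 = 484.
I = 1/(2*484) = 1/968 = 0.001033

0.001033


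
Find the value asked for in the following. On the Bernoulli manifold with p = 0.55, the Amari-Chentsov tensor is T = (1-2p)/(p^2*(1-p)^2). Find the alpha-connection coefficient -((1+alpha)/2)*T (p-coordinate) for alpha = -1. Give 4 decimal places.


Skewness (Amari-Chentsov) tensor: T = (1-2p)/(p^2*(1-p)^2).
p = 0.55, 1-2p = -0.1, p^2 = 0.3025, (1-p)^2 = 0.2025.
T = -0.1/(0.3025 * 0.2025) = -1.632486.
In the p-coordinate, Gamma^(alpha) = Gamma^(0) - (alpha/2)*T with Gamma^(0) = (1/2)*g'(p) = -T/2,
so Gamma^(alpha) = -((1+alpha)/2)*T.
alpha = -1, -(1+alpha)/2 = 0.0.
Gamma = 0.0 * -1.632486 = 0.0000

0.0000


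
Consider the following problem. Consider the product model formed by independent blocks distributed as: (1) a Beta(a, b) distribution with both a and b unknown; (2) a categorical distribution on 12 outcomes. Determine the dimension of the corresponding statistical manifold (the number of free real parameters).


The dimension of a statistical manifold equals the number of free
(independent) real parameters of the model. For a product of independent
blocks the parameter counts add.
- Beta (a, b): 2.
- categorical on 12 outcomes (probabilities sum to 1): 12-1 = 11.
Total = 2 + 11 = 13.
Dimension = 13

13


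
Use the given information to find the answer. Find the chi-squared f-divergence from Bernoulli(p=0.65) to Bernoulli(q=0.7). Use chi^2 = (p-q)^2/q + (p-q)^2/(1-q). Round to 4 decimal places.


Chi-squared divergence between Bernoulli distributions:
chi^2 = (p-q)^2/q + (p-q)^2/(1-q).
p = 0.65, q = 0.7, p-q = -0.05.
(p-q)^2 = 0.0025.
term1 = 0.0025/0.7 = 0.003571.
term2 = 0.0025/0.3 = 0.008333.
chi^2 = 0.003571 + 0.008333 = 0.0119

0.0119


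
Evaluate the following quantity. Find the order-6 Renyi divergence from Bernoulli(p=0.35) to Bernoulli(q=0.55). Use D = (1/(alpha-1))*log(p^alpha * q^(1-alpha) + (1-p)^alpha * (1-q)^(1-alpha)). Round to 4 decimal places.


Renyi divergence of order alpha between Bernoulli distributions:
D = (1/(alpha-1))*log(p^alpha * q^(1-alpha) + (1-p)^alpha * (1-q)^(1-alpha)).
alpha = 6, p = 0.35, q = 0.55.
p^alpha * q^(1-alpha) = 0.35^6 * 0.55^-5 = 0.036525.
(1-p)^alpha * (1-q)^(1-alpha) = 0.65^6 * 0.45^-5 = 4.087122.
sum = 0.036525 + 4.087122 = 4.123647.
D = (1/5)*log(4.123647) = 0.2833

0.2833


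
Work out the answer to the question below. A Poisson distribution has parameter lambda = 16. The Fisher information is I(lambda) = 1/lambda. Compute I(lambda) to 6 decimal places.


Fisher information for Poisson: I(lambda) = 1/lambda.
lambda = 16.
I(lambda) = 1/16 = 0.062500

0.062500


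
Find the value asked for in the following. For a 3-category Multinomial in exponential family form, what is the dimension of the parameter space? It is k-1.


Exponential family dimension calculation:
For Multinomial with k=3 categories, dim = k-1 = 2.

2


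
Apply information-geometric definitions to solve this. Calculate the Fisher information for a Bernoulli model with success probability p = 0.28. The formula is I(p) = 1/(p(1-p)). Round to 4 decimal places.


For Bernoulli(p), Fisher information is I(p) = 1/(p*(1-p)).
p = 0.28, 1-p = 0.72.
p*(1-p) = 0.2016.
I(p) = 1/0.2016 = 4.9603

4.9603


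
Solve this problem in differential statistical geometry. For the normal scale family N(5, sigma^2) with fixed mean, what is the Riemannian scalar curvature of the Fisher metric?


This family has a single free parameter, so its statistical manifold
is 1-dimensional. The Riemann curvature tensor of any 1-dimensional
Riemannian manifold vanishes identically, so R = 0.

0


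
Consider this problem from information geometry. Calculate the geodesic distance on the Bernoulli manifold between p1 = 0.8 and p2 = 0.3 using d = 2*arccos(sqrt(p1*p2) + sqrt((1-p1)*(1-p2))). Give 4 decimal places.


Geodesic distance on Bernoulli manifold:
d(p1,p2) = 2*arccos(sqrt(p1*p2) + sqrt((1-p1)*(1-p2))).
sqrt(p1*p2) = sqrt(0.8*0.3) = 0.489898.
sqrt((1-p1)*(1-p2)) = sqrt(0.2*0.7) = 0.374166.
arg = 0.489898 + 0.374166 = 0.864064.
d = 2*arccos(0.864064) = 1.0550

1.0550


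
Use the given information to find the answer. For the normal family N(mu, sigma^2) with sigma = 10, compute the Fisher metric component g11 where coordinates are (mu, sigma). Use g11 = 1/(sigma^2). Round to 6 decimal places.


For the 2-parameter normal family, the Fisher metric has:
  g11 = 1/sigma^2, g22 = 2/sigma^2.
sigma = 10, sigma^2 = 100.
g11 = 0.010000

0.010000


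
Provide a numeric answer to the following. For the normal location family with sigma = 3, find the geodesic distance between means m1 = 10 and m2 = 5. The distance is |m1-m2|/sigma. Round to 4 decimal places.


On the fixed-variance normal subfamily, geodesic distance = |m1-m2|/sigma.
|10 - 5| = 5.
sigma = 3.
d = 5/3 = 1.6667

1.6667


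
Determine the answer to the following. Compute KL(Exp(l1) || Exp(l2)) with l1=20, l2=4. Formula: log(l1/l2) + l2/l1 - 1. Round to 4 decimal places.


KL divergence for exponential family:
KL = log(l1/l2) + l2/l1 - 1.
log(20/4) = 1.609438.
4/20 = 0.2.
KL = 1.609438 + 0.2 - 1 = 0.8094

0.8094


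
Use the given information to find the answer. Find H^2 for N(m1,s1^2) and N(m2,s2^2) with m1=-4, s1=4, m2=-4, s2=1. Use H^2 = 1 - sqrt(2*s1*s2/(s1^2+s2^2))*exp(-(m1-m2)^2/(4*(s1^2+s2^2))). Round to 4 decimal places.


Squared Hellinger distance for Gaussians:
H^2 = 1 - sqrt(2*s1*s2/(s1^2+s2^2)) * exp(-(m1-m2)^2/(4*(s1^2+s2^2))).
s1^2 = 16, s2^2 = 1, s1^2+s2^2 = 17.
sqrt(2*4*1/(17)) = 0.685994.
(m1-m2)^2 = (0)^2 = 0.
exp(-0/(4*17)) = exp(0.0) = 1.0.
H^2 = 1 - 0.685994*1.0 = 0.3140

0.3140


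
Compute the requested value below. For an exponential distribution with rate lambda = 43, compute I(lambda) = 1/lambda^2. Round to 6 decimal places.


Fisher information for exponential: I(lambda) = 1/lambda^2.
lambda = 43, lambda^2 = 1849.
I = 1/1849 = 0.000541

0.000541


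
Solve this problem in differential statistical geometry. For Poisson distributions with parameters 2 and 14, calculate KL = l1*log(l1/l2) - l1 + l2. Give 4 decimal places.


KL divergence for Poisson:
KL = l1*log(l1/l2) - l1 + l2.
l1 = 2, l2 = 14.
log(2/14) = -1.94591.
l1*log(l1/l2) = 2 * -1.94591 = -3.89182.
KL = -3.89182 - 2 + 14 = 8.1082

8.1082


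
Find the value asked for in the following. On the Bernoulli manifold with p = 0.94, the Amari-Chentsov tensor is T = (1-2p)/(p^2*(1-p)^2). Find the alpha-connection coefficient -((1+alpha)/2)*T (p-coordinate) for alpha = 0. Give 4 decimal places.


Skewness (Amari-Chentsov) tensor: T = (1-2p)/(p^2*(1-p)^2).
p = 0.94, 1-2p = -0.88, p^2 = 0.8836, (1-p)^2 = 0.0036.
T = -0.88/(0.8836 * 0.0036) = -276.646044.
In the p-coordinate, Gamma^(alpha) = Gamma^(0) - (alpha/2)*T with Gamma^(0) = (1/2)*g'(p) = -T/2,
so Gamma^(alpha) = -((1+alpha)/2)*T.
alpha = 0, -(1+alpha)/2 = -0.5.
Gamma = -0.5 * -276.646044 = 138.3230

138.3230


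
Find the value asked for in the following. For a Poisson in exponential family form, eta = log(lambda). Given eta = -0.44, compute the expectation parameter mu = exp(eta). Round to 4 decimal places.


Expectation parameter for Poisson exponential family:
mu = exp(eta).
eta = -0.44.
mu = exp(-0.44) = 0.6440

0.6440


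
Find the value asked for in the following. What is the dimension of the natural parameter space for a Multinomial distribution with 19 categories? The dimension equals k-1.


Exponential family dimension calculation:
For Multinomial with k=19 categories, dim = k-1 = 18.

18


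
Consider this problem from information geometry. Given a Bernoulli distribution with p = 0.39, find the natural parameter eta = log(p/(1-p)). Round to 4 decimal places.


Natural parameter for Bernoulli: eta = log(p/(1-p)).
p = 0.39, 1-p = 0.61.
p/(1-p) = 0.639344.
eta = log(0.639344) = -0.4473

-0.4473


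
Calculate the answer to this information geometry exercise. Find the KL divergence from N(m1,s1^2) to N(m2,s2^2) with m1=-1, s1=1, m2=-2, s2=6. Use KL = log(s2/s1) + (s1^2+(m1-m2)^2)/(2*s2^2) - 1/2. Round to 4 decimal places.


KL divergence between normal distributions:
KL = log(s2/s1) + (s1^2 + (m1-m2)^2)/(2*s2^2) - 1/2.
log(6/1) = 1.791759.
(1^2 + (-1--2)^2)/(2*6^2) = (1 + 1)/72 = 0.027778.
KL = 1.791759 + 0.027778 - 0.5 = 1.3195

1.3195


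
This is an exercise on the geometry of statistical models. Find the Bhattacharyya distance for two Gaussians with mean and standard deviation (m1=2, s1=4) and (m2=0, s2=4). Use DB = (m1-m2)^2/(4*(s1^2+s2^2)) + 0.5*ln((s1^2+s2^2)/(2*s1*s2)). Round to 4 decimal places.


Bhattacharyya distance between two Gaussians:
DB = (m1-m2)^2/(4*(s1^2+s2^2)) + (1/2)*ln((s1^2+s2^2)/(2*s1*s2)).
(m1-m2)^2 = (2)^2 = 4.
s1^2+s2^2 = 16 + 16 = 32.
term1 = 4/128 = 0.03125.
term2 = 0.5*ln(32/32.0) = 0.0.
DB = 0.03125 + 0.0 = 0.0313

0.0313


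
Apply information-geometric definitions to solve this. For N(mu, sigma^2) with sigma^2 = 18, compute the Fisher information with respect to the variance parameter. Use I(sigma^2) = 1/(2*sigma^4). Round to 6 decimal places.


Fisher information for variance: I(sigma^2) = 1/(2*sigma^4).
sigma^2 = 18, so sigma^4 = 324.
I = 1/(2*324) = 1/648 = 0.001543

0.001543


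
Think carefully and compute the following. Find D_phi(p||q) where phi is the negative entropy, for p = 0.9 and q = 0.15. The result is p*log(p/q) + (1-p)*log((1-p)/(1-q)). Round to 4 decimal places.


Bregman divergence with negative entropy generator:
D = p*log(p/q) + (1-p)*log((1-p)/(1-q)).
p = 0.9, q = 0.15.
p*log(p/q) = 0.9*log(0.9/0.15) = 1.612584.
(1-p)*log((1-p)/(1-q)) = 0.1*log(0.1/0.85) = -0.214007.
D = 1.612584 + -0.214007 = 1.3986

1.3986


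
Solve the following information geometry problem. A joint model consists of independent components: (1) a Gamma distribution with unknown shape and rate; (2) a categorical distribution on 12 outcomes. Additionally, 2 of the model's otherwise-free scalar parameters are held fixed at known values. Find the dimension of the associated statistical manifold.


The dimension of a statistical manifold equals the number of free
(independent) real parameters of the model. For a product of independent
blocks the parameter counts add.
- Gamma (shape, rate): 2.
- categorical on 12 outcomes (probabilities sum to 1): 12-1 = 11.
Total = 2 + 11 = 13.
2 parameter(s) fixed at known values: 13 - 2 = 11.
Dimension = 11

11


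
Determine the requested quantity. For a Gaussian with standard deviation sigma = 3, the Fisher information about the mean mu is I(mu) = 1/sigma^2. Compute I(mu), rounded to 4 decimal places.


The Fisher information for the mean of a normal distribution is I(mu) = 1/sigma^2.
sigma = 3, so sigma^2 = 9.
I(mu) = 1/9 = 0.1111

0.1111


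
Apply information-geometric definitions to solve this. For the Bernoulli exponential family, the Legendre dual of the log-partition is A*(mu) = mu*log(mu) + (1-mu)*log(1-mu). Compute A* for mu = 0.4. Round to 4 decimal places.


Legendre transform for Bernoulli:
A*(mu) = mu*log(mu) + (1-mu)*log(1-mu).
mu = 0.4, 1-mu = 0.6.
mu*log(mu) = 0.4*log(0.4) = -0.366516.
(1-mu)*log(1-mu) = 0.6*log(0.6) = -0.306495.
A* = -0.366516 + -0.306495 = -0.6730

-0.6730


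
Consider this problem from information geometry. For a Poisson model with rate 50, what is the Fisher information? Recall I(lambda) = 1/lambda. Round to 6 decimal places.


Fisher information for Poisson: I(lambda) = 1/lambda.
lambda = 50.
I(lambda) = 1/50 = 0.020000

0.020000


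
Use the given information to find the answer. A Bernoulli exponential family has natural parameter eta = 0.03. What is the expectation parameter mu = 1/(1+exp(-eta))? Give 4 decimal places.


Dual coordinate (expectation parameter) for Bernoulli:
mu = 1/(1+exp(-eta)).
eta = 0.03.
exp(-eta) = exp(-0.03) = 0.970446.
mu = 1/(1+0.970446) = 0.5075

0.5075


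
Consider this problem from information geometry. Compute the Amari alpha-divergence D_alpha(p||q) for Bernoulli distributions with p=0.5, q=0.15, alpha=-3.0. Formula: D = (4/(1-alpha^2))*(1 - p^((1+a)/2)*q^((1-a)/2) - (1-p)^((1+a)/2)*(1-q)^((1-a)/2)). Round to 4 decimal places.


Amari alpha-divergence:
D = (4/(1-alpha^2))*(1 - p^((1+a)/2)*q^((1-a)/2) - (1-p)^((1+a)/2)*(1-q)^((1-a)/2)).
alpha = -3.0, p = 0.5, q = 0.15.
e1 = (1+alpha)/2 = -1.0, e2 = (1-alpha)/2 = 2.0.
t1 = p^e1 * q^e2 = 0.5^-1.0 * 0.15^2.0 = 0.045.
t2 = (1-p)^e1 * (1-q)^e2 = 0.5^-1.0 * 0.85^2.0 = 1.445.
4/(1-alpha^2) = -0.5.
D = -0.5*(1 - 0.045 - 1.445) = 0.2450

0.2450


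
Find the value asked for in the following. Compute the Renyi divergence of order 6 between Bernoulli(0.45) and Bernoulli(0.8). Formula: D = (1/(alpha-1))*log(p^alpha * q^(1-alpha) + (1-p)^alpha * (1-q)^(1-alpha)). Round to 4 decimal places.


Renyi divergence of order alpha between Bernoulli distributions:
D = (1/(alpha-1))*log(p^alpha * q^(1-alpha) + (1-p)^alpha * (1-q)^(1-alpha)).
alpha = 6, p = 0.45, q = 0.8.
p^alpha * q^(1-alpha) = 0.45^6 * 0.8^-5 = 0.025341.
(1-p)^alpha * (1-q)^(1-alpha) = 0.55^6 * 0.2^-5 = 86.502002.
sum = 0.025341 + 86.502002 = 86.527343.
D = (1/5)*log(86.527343) = 0.8921

0.8921


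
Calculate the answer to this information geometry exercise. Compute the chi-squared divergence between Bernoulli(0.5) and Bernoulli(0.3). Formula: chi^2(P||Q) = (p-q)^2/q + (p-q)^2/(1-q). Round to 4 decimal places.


Chi-squared divergence between Bernoulli distributions:
chi^2 = (p-q)^2/q + (p-q)^2/(1-q).
p = 0.5, q = 0.3, p-q = 0.2.
(p-q)^2 = 0.04.
term1 = 0.04/0.3 = 0.133333.
term2 = 0.04/0.7 = 0.057143.
chi^2 = 0.133333 + 0.057143 = 0.1905

0.1905


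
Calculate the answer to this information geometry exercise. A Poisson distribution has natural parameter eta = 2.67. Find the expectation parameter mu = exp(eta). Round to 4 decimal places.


Expectation parameter for Poisson exponential family:
mu = exp(eta).
eta = 2.67.
mu = exp(2.67) = 14.4400

14.4400


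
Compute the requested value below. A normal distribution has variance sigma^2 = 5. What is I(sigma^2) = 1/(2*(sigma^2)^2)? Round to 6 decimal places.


Fisher information for variance: I(sigma^2) = 1/(2*sigma^4).
sigma^2 = 5, so sigma^4 = 25.
I = 1/(2*25) = 1/50 = 0.020000

0.020000


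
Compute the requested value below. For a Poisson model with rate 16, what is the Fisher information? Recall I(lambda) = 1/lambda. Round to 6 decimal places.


Fisher information for Poisson: I(lambda) = 1/lambda.
lambda = 16.
I(lambda) = 1/16 = 0.062500

0.062500


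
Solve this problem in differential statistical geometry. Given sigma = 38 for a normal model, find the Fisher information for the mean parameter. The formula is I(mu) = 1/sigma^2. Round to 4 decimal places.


The Fisher information for the mean of a normal distribution is I(mu) = 1/sigma^2.
sigma = 38, so sigma^2 = 1444.
I(mu) = 1/1444 = 0.0007

0.0007


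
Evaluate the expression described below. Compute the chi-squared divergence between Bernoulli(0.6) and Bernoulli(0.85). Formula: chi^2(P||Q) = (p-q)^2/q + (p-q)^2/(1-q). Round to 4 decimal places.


Chi-squared divergence between Bernoulli distributions:
chi^2 = (p-q)^2/q + (p-q)^2/(1-q).
p = 0.6, q = 0.85, p-q = -0.25.
(p-q)^2 = 0.0625.
term1 = 0.0625/0.85 = 0.073529.
term2 = 0.0625/0.15 = 0.416667.
chi^2 = 0.073529 + 0.416667 = 0.4902

0.4902


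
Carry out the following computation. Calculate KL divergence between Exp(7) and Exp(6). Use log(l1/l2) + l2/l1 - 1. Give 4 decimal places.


KL divergence for exponential family:
KL = log(l1/l2) + l2/l1 - 1.
log(7/6) = 0.154151.
6/7 = 0.857143.
KL = 0.154151 + 0.857143 - 1 = 0.0113

0.0113


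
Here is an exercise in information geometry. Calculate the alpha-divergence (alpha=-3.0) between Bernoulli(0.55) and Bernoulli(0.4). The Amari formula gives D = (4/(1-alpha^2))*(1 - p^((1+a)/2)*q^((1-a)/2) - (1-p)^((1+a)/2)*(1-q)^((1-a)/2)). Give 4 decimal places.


Amari alpha-divergence:
D = (4/(1-alpha^2))*(1 - p^((1+a)/2)*q^((1-a)/2) - (1-p)^((1+a)/2)*(1-q)^((1-a)/2)).
alpha = -3.0, p = 0.55, q = 0.4.
e1 = (1+alpha)/2 = -1.0, e2 = (1-alpha)/2 = 2.0.
t1 = p^e1 * q^e2 = 0.55^-1.0 * 0.4^2.0 = 0.290909.
t2 = (1-p)^e1 * (1-q)^e2 = 0.45^-1.0 * 0.6^2.0 = 0.8.
4/(1-alpha^2) = -0.5.
D = -0.5*(1 - 0.290909 - 0.8) = 0.0455

0.0455


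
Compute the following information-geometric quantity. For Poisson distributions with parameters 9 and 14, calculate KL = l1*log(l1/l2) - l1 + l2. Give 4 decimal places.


KL divergence for Poisson:
KL = l1*log(l1/l2) - l1 + l2.
l1 = 9, l2 = 14.
log(9/14) = -0.441833.
l1*log(l1/l2) = 9 * -0.441833 = -3.976495.
KL = -3.976495 - 9 + 14 = 1.0235

1.0235


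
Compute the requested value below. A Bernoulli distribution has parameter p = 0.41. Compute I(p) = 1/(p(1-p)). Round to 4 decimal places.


For Bernoulli(p), Fisher information is I(p) = 1/(p*(1-p)).
p = 0.41, 1-p = 0.59.
p*(1-p) = 0.2419.
I(p) = 1/0.2419 = 4.1339

4.1339


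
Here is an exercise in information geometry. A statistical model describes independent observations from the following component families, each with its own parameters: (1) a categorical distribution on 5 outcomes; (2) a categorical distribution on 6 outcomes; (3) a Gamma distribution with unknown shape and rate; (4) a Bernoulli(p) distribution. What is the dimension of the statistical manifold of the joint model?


The dimension of a statistical manifold equals the number of free
(independent) real parameters of the model. For a product of independent
blocks the parameter counts add.
- categorical on 5 outcomes (probabilities sum to 1): 5-1 = 4.
- categorical on 6 outcomes (probabilities sum to 1): 6-1 = 5.
- Gamma (shape, rate): 2.
- Bernoulli (p): 1.
Total = 4 + 5 + 2 + 1 = 12.
Dimension = 12

12


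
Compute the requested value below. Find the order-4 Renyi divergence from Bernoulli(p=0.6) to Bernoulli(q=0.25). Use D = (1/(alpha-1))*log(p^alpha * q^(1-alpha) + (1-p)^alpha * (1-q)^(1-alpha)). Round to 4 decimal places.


Renyi divergence of order alpha between Bernoulli distributions:
D = (1/(alpha-1))*log(p^alpha * q^(1-alpha) + (1-p)^alpha * (1-q)^(1-alpha)).
alpha = 4, p = 0.6, q = 0.25.
p^alpha * q^(1-alpha) = 0.6^4 * 0.25^-3 = 8.2944.
(1-p)^alpha * (1-q)^(1-alpha) = 0.4^4 * 0.75^-3 = 0.060681.
sum = 8.2944 + 0.060681 = 8.355081.
D = (1/3)*log(8.355081) = 0.7076

0.7076


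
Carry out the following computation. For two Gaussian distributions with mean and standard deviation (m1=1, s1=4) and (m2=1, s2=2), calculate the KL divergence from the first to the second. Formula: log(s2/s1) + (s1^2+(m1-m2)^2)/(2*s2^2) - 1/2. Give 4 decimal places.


KL divergence between normal distributions:
KL = log(s2/s1) + (s1^2 + (m1-m2)^2)/(2*s2^2) - 1/2.
log(2/4) = -0.693147.
(4^2 + (1-1)^2)/(2*2^2) = (16 + 0)/8 = 2.0.
KL = -0.693147 + 2.0 - 0.5 = 0.8069

0.8069


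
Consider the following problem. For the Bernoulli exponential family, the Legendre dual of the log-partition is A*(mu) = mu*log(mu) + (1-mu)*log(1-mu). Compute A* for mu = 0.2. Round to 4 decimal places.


Legendre transform for Bernoulli:
A*(mu) = mu*log(mu) + (1-mu)*log(1-mu).
mu = 0.2, 1-mu = 0.8.
mu*log(mu) = 0.2*log(0.2) = -0.321888.
(1-mu)*log(1-mu) = 0.8*log(0.8) = -0.178515.
A* = -0.321888 + -0.178515 = -0.5004

-0.5004


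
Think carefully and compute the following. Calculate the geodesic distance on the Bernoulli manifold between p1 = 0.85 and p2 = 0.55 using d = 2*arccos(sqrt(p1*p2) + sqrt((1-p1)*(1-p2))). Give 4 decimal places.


Geodesic distance on Bernoulli manifold:
d(p1,p2) = 2*arccos(sqrt(p1*p2) + sqrt((1-p1)*(1-p2))).
sqrt(p1*p2) = sqrt(0.85*0.55) = 0.68374.
sqrt((1-p1)*(1-p2)) = sqrt(0.15*0.45) = 0.259808.
arg = 0.68374 + 0.259808 = 0.943547.
d = 2*arccos(0.943547) = 0.6752

0.6752


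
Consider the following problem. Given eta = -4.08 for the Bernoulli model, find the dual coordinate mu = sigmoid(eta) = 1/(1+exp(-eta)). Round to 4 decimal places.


Dual coordinate (expectation parameter) for Bernoulli:
mu = 1/(1+exp(-eta)).
eta = -4.08.
exp(-eta) = exp(4.08) = 59.14547.
mu = 1/(1+59.14547) = 0.0166

0.0166


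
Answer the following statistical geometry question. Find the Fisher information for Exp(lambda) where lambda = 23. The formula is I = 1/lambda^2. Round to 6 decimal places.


Fisher information for exponential: I(lambda) = 1/lambda^2.
lambda = 23, lambda^2 = 529.
I = 1/529 = 0.001890

0.001890


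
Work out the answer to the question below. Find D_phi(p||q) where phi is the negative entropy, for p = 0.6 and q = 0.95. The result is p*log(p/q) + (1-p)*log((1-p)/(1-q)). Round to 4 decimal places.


Bregman divergence with negative entropy generator:
D = p*log(p/q) + (1-p)*log((1-p)/(1-q)).
p = 0.6, q = 0.95.
p*log(p/q) = 0.6*log(0.6/0.95) = -0.275719.
(1-p)*log((1-p)/(1-q)) = 0.4*log(0.4/0.05) = 0.831777.
D = -0.275719 + 0.831777 = 0.5561

0.5561


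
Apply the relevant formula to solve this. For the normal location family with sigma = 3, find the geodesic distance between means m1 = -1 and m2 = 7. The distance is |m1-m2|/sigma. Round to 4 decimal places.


On the fixed-variance normal subfamily, geodesic distance = |m1-m2|/sigma.
|-1 - 7| = 8.
sigma = 3.
d = 8/3 = 2.6667

2.6667


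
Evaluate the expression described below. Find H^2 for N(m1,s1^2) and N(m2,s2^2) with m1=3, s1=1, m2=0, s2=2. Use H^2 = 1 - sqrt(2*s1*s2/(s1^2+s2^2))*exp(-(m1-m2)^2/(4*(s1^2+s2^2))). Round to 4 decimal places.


Squared Hellinger distance for Gaussians:
H^2 = 1 - sqrt(2*s1*s2/(s1^2+s2^2)) * exp(-(m1-m2)^2/(4*(s1^2+s2^2))).
s1^2 = 1, s2^2 = 4, s1^2+s2^2 = 5.
sqrt(2*1*2/(5)) = 0.894427.
(m1-m2)^2 = (3)^2 = 9.
exp(-9/(4*5)) = exp(-0.45) = 0.637628.
H^2 = 1 - 0.894427*0.637628 = 0.4297

0.4297


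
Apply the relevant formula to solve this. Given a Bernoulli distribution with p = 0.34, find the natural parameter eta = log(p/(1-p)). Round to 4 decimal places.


Natural parameter for Bernoulli: eta = log(p/(1-p)).
p = 0.34, 1-p = 0.66.
p/(1-p) = 0.515152.
eta = log(0.515152) = -0.6633

-0.6633


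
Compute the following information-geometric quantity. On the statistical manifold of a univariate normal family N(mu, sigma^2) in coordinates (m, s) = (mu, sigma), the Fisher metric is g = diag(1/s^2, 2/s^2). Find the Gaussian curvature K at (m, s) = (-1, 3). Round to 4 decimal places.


The metric has the form g = (A dm^2 + B ds^2)/s^2 with A = 1, B = 2.
Substitute u = sqrt(A/B)*m: g = B*(du^2 + ds^2)/s^2, i.e. B times the
Poincare upper half-plane metric, which has constant Gaussian curvature -1.
Scaling a 2D metric by a constant c divides the Gaussian curvature by c,
so K = -1/B = -1/(2) = -0.5000 everywhere (the point (m, s) = (-1, 3) is irrelevant:
the curvature is constant).
The requested Gaussian curvature is K = -0.5000.

-0.5000


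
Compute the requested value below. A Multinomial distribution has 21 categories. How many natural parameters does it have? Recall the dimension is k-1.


Exponential family dimension calculation:
For Multinomial with k=21 categories, dim = k-1 = 20.

20


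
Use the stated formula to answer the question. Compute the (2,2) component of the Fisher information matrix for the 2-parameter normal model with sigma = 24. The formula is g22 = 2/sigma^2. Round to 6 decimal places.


For the 2-parameter normal family, the Fisher metric has:
  g11 = 1/sigma^2, g22 = 2/sigma^2.
sigma = 24, sigma^2 = 576.
g22 = 0.003472

0.003472


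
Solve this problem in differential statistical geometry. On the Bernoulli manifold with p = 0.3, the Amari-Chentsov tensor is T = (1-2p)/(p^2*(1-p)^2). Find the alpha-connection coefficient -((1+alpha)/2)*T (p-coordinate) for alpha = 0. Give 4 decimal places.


Skewness (Amari-Chentsov) tensor: T = (1-2p)/(p^2*(1-p)^2).
p = 0.3, 1-2p = 0.4, p^2 = 0.09, (1-p)^2 = 0.49.
T = 0.4/(0.09 * 0.49) = 9.070295.
In the p-coordinate, Gamma^(alpha) = Gamma^(0) - (alpha/2)*T with Gamma^(0) = (1/2)*g'(p) = -T/2,
so Gamma^(alpha) = -((1+alpha)/2)*T.
alpha = 0, -(1+alpha)/2 = -0.5.
Gamma = -0.5 * 9.070295 = -4.5351

-4.5351


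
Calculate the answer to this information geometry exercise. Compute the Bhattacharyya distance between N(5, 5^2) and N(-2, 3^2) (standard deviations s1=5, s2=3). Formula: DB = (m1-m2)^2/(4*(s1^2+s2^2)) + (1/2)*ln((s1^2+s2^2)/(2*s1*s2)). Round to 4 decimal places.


Bhattacharyya distance between two Gaussians:
DB = (m1-m2)^2/(4*(s1^2+s2^2)) + (1/2)*ln((s1^2+s2^2)/(2*s1*s2)).
(m1-m2)^2 = (7)^2 = 49.
s1^2+s2^2 = 25 + 9 = 34.
term1 = 49/136 = 0.360294.
term2 = 0.5*ln(34/30.0) = 0.062582.
DB = 0.360294 + 0.062582 = 0.4229

0.4229


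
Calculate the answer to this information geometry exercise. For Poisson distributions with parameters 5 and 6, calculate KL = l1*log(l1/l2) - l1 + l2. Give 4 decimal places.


KL divergence for Poisson:
KL = l1*log(l1/l2) - l1 + l2.
l1 = 5, l2 = 6.
log(5/6) = -0.182322.
l1*log(l1/l2) = 5 * -0.182322 = -0.911608.
KL = -0.911608 - 5 + 6 = 0.0884

0.0884


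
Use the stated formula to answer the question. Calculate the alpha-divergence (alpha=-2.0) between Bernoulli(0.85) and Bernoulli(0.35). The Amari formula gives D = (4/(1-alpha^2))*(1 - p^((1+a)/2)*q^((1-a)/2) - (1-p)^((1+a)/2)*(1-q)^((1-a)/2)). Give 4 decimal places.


Amari alpha-divergence:
D = (4/(1-alpha^2))*(1 - p^((1+a)/2)*q^((1-a)/2) - (1-p)^((1+a)/2)*(1-q)^((1-a)/2)).
alpha = -2.0, p = 0.85, q = 0.35.
e1 = (1+alpha)/2 = -0.5, e2 = (1-alpha)/2 = 1.5.
t1 = p^e1 * q^e2 = 0.85^-0.5 * 0.35^1.5 = 0.224591.
t2 = (1-p)^e1 * (1-q)^e2 = 0.15^-0.5 * 0.65^1.5 = 1.353083.
4/(1-alpha^2) = -1.333333.
D = -1.333333*(1 - 0.224591 - 1.353083) = 0.7702

0.7702


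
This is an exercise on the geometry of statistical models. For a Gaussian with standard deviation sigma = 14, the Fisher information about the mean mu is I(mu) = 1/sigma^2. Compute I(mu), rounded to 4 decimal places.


The Fisher information for the mean of a normal distribution is I(mu) = 1/sigma^2.
sigma = 14, so sigma^2 = 196.
I(mu) = 1/196 = 0.0051

0.0051


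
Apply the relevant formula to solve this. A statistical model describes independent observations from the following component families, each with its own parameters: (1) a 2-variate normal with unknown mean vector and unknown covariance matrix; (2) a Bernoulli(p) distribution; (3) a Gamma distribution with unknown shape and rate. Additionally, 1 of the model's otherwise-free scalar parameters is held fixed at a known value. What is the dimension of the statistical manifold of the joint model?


The dimension of a statistical manifold equals the number of free
(independent) real parameters of the model. For a product of independent
blocks the parameter counts add.
- 2-variate normal: 2 (mean) + 2*3/2 = 3 (symmetric covariance) = 5.
- Bernoulli (p): 1.
- Gamma (shape, rate): 2.
Total = 5 + 1 + 2 = 8.
1 parameter(s) fixed at known values: 8 - 1 = 7.
Dimension = 7

7


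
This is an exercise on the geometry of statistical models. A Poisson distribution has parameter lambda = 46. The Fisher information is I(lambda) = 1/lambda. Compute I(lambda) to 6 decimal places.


Fisher information for Poisson: I(lambda) = 1/lambda.
lambda = 46.
I(lambda) = 1/46 = 0.021739

0.021739


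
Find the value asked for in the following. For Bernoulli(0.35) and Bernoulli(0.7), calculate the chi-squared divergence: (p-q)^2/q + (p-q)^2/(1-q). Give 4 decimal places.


Chi-squared divergence between Bernoulli distributions:
chi^2 = (p-q)^2/q + (p-q)^2/(1-q).
p = 0.35, q = 0.7, p-q = -0.35.
(p-q)^2 = 0.1225.
term1 = 0.1225/0.7 = 0.175.
term2 = 0.1225/0.3 = 0.408333.
chi^2 = 0.175 + 0.408333 = 0.5833

0.5833


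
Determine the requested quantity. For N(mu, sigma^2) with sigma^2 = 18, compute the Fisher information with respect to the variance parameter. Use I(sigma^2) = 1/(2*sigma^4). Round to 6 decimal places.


Fisher information for variance: I(sigma^2) = 1/(2*sigma^4).
sigma^2 = 18, so sigma^4 = 324.
I = 1/(2*324) = 1/648 = 0.001543

0.001543


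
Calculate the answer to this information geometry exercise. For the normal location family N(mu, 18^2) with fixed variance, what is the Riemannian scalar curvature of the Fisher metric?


This family has a single free parameter, so its statistical manifold
is 1-dimensional. The Riemann curvature tensor of any 1-dimensional
Riemannian manifold vanishes identically, so R = 0.

0


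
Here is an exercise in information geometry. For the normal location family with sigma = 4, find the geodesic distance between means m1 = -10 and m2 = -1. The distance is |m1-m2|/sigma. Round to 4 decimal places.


On the fixed-variance normal subfamily, geodesic distance = |m1-m2|/sigma.
|-10 - -1| = 9.
sigma = 4.
d = 9/4 = 2.2500

2.2500


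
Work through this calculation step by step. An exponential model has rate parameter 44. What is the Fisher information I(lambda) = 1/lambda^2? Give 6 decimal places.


Fisher information for exponential: I(lambda) = 1/lambda^2.
lambda = 44, lambda^2 = 1936.
I = 1/1936 = 0.000517

0.000517
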